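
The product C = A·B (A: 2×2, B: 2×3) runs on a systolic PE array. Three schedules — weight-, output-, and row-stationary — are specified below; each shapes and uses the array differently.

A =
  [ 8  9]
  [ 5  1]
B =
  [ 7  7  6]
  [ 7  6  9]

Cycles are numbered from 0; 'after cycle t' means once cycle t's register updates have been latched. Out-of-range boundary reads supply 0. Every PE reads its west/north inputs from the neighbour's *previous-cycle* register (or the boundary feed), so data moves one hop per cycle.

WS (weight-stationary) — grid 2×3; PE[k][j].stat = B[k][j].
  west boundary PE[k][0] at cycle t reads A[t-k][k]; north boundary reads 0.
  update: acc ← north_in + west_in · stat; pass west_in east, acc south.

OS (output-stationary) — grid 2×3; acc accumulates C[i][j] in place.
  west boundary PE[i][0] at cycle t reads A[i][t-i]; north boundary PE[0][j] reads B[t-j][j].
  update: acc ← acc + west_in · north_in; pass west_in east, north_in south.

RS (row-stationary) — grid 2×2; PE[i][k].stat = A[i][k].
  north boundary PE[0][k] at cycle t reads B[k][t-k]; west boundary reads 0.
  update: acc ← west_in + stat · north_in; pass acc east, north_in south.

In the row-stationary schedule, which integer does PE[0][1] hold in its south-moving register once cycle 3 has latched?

register = 9

RS on a 2×2 grid — tracing PE[0][1] and its feeders:
  cycle 0: PE[0][0] → acc 56, east 56, south 7
  cycle 0: PE[0][1] → acc 0, east 0, south 0
  cycle 1: PE[0][0] → acc 56, east 56, south 7
  cycle 1: PE[0][1] → acc 119, east 119, south 7
  cycle 2: PE[0][0] → acc 48, east 48, south 6
  cycle 2: PE[0][1] → acc 110, east 110, south 6
  cycle 3: PE[0][0] → acc 0, east 0, south 0
  cycle 3: PE[0][1] → acc 129, east 129, south 9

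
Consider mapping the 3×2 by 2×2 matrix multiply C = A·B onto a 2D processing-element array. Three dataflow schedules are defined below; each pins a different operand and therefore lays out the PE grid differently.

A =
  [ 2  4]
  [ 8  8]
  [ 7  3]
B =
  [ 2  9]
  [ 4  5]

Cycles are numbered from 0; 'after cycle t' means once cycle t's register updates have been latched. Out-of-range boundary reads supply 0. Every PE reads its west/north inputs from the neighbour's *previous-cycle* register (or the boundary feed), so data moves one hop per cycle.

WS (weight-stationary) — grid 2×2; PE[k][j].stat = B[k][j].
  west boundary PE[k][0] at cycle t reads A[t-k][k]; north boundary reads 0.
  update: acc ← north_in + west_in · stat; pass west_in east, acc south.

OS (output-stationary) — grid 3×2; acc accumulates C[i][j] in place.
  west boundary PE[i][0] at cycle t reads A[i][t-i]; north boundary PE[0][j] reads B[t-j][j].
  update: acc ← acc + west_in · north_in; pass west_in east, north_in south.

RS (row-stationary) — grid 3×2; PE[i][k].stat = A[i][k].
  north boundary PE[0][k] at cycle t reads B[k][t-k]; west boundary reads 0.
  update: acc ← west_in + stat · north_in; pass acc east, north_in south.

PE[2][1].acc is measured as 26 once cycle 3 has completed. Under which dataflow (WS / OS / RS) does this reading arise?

dataflow = RS

WS: PE[2][1] is outside its 2×2 grid.
OS (3×2 grid), PE[2][1]:
  cycle 0: PE[2][1] → acc 0, east 0, south 0
  cycle 1: PE[2][1] → acc 0, east 0, south 0
  cycle 2: PE[2][1] → acc 0, east 0, south 0
  cycle 3: PE[2][1] → acc 63, east 7, south 9
RS (3×2 grid), PE[2][1]:
  cycle 0: PE[2][1] → acc 0, east 0, south 0
  cycle 1: PE[2][1] → acc 0, east 0, south 0
  cycle 2: PE[2][1] → acc 0, east 0, south 0
  cycle 3: PE[2][1] → acc 26, east 26, south 4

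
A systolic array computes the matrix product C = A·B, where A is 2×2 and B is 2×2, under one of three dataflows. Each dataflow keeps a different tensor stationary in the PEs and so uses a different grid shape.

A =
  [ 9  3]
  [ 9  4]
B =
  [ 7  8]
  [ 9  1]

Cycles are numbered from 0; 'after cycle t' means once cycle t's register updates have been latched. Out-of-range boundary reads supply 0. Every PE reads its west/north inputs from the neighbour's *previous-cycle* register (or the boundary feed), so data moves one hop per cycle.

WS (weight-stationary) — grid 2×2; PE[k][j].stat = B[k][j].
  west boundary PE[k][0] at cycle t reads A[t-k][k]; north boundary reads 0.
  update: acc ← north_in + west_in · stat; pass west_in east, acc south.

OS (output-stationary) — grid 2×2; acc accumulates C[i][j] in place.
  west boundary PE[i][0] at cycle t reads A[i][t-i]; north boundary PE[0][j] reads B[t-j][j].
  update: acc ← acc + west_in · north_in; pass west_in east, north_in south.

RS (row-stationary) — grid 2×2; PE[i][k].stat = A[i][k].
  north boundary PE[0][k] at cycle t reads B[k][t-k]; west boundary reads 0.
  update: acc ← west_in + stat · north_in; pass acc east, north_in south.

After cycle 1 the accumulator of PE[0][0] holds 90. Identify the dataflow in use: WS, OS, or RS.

WS [2×2] PE[0][0] across cycles:
  cycle 0: PE[0][0] → acc 63, east 9, south 63
  cycle 1: PE[0][0] → acc 63, east 9, south 63
OS [2×2] PE[0][0] across cycles:
  cycle 0: PE[0][0] → acc 63, east 9, south 7
  cycle 1: PE[0][0] → acc 90, east 3, south 9
RS [2×2] PE[0][0] across cycles:
  cycle 0: PE[0][0] → acc 63, east 63, south 7
  cycle 1: PE[0][0] → acc 72, east 72, south 8

dataflow = OS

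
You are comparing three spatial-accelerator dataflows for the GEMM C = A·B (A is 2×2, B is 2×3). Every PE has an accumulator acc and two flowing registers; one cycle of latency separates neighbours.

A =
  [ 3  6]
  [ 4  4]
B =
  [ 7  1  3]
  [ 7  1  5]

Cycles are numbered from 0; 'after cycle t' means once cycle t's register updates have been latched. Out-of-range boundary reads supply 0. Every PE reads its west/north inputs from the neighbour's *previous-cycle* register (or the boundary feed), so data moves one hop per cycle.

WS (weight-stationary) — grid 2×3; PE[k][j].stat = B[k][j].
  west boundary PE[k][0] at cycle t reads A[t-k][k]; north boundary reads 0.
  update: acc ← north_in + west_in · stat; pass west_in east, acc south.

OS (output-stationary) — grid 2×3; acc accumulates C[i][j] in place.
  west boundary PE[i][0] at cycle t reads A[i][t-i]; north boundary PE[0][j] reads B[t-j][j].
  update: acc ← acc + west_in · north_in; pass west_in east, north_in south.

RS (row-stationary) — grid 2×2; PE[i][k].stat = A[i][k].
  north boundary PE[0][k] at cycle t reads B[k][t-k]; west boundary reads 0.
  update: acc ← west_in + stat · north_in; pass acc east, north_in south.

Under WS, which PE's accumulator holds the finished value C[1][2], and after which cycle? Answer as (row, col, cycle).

(row, col, cycle) = (1, 2, 4)

WS: C[1][2] accumulates in PE[1][2]:
  [0] (1,2) acc=0 (h:0 v:0)
  [1] (1,2) acc=0 (h:0 v:0)
  [2] (1,2) acc=0 (h:0 v:0)
  [3] (1,2) acc=39 (h:6 v:39)
  [4] (1,2) acc=32 (h:4 v:32)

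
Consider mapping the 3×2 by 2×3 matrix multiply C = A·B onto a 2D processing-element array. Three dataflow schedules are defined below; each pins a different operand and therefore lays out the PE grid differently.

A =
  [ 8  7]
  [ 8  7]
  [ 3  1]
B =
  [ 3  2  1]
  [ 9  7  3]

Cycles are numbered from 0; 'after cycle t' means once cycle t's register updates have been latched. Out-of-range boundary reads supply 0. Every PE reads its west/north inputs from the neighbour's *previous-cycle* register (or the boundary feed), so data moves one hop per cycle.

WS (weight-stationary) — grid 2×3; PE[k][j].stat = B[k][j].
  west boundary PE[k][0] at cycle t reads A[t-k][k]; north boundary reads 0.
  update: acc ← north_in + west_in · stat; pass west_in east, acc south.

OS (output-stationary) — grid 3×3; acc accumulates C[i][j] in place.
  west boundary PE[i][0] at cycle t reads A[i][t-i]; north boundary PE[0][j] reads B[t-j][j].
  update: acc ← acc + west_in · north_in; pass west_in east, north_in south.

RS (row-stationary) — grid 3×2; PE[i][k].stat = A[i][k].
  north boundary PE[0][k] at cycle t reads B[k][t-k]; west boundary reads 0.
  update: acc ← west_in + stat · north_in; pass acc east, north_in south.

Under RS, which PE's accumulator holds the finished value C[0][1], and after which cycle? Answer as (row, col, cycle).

(row, col, cycle) = (0, 1, 2)

Under RS, C[0][1] lands at PE[0][1]:
  c0 r0c1: 0 / 0 / 0
  c1 r0c1: 87 / 87 / 9
  c2 r0c1: 65 / 65 / 7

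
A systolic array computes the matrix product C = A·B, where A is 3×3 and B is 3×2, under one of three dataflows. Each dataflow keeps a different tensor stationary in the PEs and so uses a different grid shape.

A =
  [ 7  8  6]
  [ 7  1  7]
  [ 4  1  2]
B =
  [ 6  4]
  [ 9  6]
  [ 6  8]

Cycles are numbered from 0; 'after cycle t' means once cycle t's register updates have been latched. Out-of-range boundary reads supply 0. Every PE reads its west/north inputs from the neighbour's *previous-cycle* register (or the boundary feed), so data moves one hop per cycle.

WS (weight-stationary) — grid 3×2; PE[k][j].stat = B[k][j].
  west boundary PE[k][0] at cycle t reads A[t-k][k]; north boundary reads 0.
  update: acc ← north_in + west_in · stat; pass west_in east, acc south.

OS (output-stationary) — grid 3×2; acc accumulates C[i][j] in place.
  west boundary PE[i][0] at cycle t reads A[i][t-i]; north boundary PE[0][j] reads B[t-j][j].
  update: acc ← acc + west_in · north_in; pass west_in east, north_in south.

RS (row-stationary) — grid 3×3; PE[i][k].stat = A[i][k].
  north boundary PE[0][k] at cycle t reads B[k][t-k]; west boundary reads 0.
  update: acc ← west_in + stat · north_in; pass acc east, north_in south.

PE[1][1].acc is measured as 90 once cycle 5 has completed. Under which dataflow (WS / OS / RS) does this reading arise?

dataflow = OS

— WS: 3×2; PE[1][1] trace:
  [0] (1,1) acc=0 (h:0 v:0)
  [1] (1,1) acc=0 (h:0 v:0)
  [2] (1,1) acc=76 (h:8 v:76)
  [3] (1,1) acc=34 (h:1 v:34)
  [4] (1,1) acc=22 (h:1 v:22)
  [5] (1,1) acc=0 (h:0 v:0)
— OS: 3×2; PE[1][1] trace:
  [0] (1,1) acc=0 (h:0 v:0)
  [1] (1,1) acc=0 (h:0 v:0)
  [2] (1,1) acc=28 (h:7 v:4)
  [3] (1,1) acc=34 (h:1 v:6)
  [4] (1,1) acc=90 (h:7 v:8)
  [5] (1,1) acc=90 (h:0 v:0)
— RS: 3×3; PE[1][1] trace:
  [0] (1,1) acc=0 (h:0 v:0)
  [1] (1,1) acc=0 (h:0 v:0)
  [2] (1,1) acc=51 (h:51 v:9)
  [3] (1,1) acc=34 (h:34 v:6)
  [4] (1,1) acc=0 (h:0 v:0)
  [5] (1,1) acc=0 (h:0 v:0)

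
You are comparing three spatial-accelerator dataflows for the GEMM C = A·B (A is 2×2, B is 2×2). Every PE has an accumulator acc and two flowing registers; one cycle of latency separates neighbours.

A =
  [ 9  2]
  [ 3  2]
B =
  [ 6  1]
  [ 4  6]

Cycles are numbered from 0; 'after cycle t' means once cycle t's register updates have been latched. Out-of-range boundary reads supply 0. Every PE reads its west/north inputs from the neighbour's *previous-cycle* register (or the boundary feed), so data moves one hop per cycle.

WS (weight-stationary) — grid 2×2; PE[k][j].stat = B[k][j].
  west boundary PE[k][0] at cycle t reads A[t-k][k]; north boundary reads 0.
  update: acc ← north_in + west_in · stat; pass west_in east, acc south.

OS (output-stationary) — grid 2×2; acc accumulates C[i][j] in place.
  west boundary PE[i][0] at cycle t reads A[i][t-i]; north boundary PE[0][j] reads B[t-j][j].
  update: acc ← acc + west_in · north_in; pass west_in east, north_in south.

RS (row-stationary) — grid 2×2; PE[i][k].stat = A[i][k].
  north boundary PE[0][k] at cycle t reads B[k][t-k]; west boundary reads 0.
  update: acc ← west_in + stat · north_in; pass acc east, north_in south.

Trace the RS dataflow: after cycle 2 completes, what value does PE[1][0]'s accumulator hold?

RS (2×2). Following PE[1][0] plus its west/north inputs:
  0: (0,0).acc=54  regs=<54,6>
  0: (1,0).acc=0  regs=<0,0>
  1: (0,0).acc=9  regs=<9,1>
  1: (1,0).acc=18  regs=<18,6>
  2: (0,0).acc=0  regs=<0,0>
  2: (1,0).acc=3  regs=<3,1>

PE[1][0].acc = 3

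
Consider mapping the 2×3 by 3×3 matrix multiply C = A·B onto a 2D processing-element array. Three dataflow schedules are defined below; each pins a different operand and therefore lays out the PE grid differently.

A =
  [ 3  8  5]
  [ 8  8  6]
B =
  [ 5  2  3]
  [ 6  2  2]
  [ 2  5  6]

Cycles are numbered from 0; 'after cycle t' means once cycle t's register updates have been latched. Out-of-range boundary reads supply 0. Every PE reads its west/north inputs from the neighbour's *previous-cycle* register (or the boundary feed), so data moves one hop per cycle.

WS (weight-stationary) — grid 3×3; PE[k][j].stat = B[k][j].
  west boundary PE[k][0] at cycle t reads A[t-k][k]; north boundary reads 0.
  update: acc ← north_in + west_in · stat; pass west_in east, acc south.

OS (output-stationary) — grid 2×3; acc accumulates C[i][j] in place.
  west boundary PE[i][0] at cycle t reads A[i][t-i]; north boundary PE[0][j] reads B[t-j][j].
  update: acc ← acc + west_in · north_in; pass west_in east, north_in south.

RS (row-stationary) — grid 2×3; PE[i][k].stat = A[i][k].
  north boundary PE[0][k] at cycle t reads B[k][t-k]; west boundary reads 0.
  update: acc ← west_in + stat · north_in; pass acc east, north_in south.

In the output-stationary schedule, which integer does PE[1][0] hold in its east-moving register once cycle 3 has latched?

OS (2×3). Following PE[1][0] plus its west/north inputs:
  after 0 — PE[0][0] acc=15, pass-E 3, pass-S 5
  after 0 — PE[1][0] acc=0, pass-E 0, pass-S 0
  after 1 — PE[0][0] acc=63, pass-E 8, pass-S 6
  after 1 — PE[1][0] acc=40, pass-E 8, pass-S 5
  after 2 — PE[0][0] acc=73, pass-E 5, pass-S 2
  after 2 — PE[1][0] acc=88, pass-E 8, pass-S 6
  after 3 — PE[0][0] acc=73, pass-E 0, pass-S 0
  after 3 — PE[1][0] acc=100, pass-E 6, pass-S 2

register = 6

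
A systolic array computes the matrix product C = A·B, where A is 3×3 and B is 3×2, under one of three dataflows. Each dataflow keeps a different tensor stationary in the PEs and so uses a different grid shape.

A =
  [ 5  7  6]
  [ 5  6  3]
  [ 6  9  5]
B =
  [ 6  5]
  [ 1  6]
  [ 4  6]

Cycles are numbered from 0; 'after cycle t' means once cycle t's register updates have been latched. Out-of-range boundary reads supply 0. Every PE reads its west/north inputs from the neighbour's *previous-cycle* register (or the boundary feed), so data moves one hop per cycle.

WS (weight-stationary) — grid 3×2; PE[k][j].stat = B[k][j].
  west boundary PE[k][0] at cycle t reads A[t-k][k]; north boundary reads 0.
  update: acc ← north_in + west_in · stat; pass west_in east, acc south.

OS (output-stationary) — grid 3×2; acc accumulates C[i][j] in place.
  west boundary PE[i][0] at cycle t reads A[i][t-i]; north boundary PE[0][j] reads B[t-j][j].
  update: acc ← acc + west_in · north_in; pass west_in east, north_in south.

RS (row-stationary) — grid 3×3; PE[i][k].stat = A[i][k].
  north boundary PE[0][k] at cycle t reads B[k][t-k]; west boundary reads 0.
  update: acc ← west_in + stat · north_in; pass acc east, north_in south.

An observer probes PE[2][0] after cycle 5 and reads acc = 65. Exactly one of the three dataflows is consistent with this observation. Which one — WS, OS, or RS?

dataflow = OS

Under WS (3×2), PE[2][0]:
  0: (2,0).acc=0  regs=<0,0>
  1: (2,0).acc=0  regs=<0,0>
  2: (2,0).acc=61  regs=<6,61>
  3: (2,0).acc=48  regs=<3,48>
  4: (2,0).acc=65  regs=<5,65>
  5: (2,0).acc=0  regs=<0,0>
Under OS (3×2), PE[2][0]:
  0: (2,0).acc=0  regs=<0,0>
  1: (2,0).acc=0  regs=<0,0>
  2: (2,0).acc=36  regs=<6,6>
  3: (2,0).acc=45  regs=<9,1>
  4: (2,0).acc=65  regs=<5,4>
  5: (2,0).acc=65  regs=<0,0>
Under RS (3×3), PE[2][0]:
  0: (2,0).acc=0  regs=<0,0>
  1: (2,0).acc=0  regs=<0,0>
  2: (2,0).acc=36  regs=<36,6>
  3: (2,0).acc=30  regs=<30,5>
  4: (2,0).acc=0  regs=<0,0>
  5: (2,0).acc=0  regs=<0,0>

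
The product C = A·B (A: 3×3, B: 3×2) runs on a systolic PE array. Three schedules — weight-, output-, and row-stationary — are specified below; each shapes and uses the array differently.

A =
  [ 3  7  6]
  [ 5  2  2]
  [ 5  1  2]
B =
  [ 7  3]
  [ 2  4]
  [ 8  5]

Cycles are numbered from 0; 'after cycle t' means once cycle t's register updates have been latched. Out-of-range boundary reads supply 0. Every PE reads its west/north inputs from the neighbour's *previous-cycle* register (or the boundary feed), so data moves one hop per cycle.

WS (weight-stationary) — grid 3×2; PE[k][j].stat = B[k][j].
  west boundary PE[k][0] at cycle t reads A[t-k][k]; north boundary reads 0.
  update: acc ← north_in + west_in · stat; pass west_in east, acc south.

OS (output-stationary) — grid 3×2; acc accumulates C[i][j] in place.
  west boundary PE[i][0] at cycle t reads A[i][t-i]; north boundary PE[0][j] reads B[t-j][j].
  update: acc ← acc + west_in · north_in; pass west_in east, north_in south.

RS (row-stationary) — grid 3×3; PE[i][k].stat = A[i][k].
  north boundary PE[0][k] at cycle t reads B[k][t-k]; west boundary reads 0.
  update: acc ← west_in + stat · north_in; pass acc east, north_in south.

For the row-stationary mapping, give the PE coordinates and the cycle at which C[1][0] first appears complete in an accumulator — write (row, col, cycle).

(row, col, cycle) = (1, 2, 3)

Under RS, C[1][0] lands at PE[1][2]:
  @0  [1,2]  acc 0  |  →0  ↓0
  @1  [1,2]  acc 0  |  →0  ↓0
  @2  [1,2]  acc 0  |  →0  ↓0
  @3  [1,2]  acc 55  |  →55  ↓8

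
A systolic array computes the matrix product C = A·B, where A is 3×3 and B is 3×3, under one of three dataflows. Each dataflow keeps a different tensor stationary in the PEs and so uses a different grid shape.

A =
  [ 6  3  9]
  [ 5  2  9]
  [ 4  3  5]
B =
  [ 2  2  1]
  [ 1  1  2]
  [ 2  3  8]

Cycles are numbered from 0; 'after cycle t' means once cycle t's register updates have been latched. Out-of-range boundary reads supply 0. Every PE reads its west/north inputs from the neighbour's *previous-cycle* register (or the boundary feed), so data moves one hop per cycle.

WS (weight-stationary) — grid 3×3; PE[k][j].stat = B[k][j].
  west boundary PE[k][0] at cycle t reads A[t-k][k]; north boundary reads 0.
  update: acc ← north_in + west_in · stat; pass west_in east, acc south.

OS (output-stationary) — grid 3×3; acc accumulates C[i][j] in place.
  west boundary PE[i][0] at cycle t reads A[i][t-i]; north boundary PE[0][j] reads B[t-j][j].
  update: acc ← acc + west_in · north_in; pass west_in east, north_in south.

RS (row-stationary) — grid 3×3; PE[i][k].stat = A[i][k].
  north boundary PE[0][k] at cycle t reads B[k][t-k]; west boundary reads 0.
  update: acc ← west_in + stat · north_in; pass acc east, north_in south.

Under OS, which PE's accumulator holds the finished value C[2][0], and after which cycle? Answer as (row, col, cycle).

Under OS, C[2][0] lands at PE[2][0]:
  c0 r2c0: 0 / 0 / 0
  c1 r2c0: 0 / 0 / 0
  c2 r2c0: 8 / 4 / 2
  c3 r2c0: 11 / 3 / 1
  c4 r2c0: 21 / 5 / 2

(row, col, cycle) = (2, 0, 4)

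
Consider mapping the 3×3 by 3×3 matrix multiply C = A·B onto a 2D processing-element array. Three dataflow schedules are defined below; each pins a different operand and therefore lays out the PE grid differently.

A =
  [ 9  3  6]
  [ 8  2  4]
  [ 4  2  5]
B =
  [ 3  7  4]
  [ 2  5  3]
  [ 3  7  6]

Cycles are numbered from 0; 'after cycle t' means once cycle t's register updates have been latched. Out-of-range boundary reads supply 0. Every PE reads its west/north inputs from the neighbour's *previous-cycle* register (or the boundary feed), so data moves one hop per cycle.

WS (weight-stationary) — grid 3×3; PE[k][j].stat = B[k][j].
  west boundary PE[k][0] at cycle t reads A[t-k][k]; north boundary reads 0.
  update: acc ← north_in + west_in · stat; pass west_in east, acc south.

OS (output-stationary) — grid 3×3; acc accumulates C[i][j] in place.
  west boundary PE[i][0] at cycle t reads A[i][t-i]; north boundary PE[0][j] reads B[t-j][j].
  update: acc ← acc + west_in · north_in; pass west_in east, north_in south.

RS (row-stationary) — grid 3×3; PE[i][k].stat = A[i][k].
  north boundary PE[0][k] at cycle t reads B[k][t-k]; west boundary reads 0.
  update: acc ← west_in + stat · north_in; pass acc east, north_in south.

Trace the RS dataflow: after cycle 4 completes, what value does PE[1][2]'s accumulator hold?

PE[1][2].acc = 94

Tracing RS — 3×3 array, target PE[1][2]:
  t=0 PE[0][2]: acc=0 h=0 v=0
  t=0 PE[1][1]: acc=0 h=0 v=0
  t=0 PE[1][2]: acc=0 h=0 v=0
  t=1 PE[0][2]: acc=0 h=0 v=0
  t=1 PE[1][1]: acc=0 h=0 v=0
  t=1 PE[1][2]: acc=0 h=0 v=0
  t=2 PE[0][2]: acc=51 h=51 v=3
  t=2 PE[1][1]: acc=28 h=28 v=2
  t=2 PE[1][2]: acc=0 h=0 v=0
  t=3 PE[0][2]: acc=120 h=120 v=7
  t=3 PE[1][1]: acc=66 h=66 v=5
  t=3 PE[1][2]: acc=40 h=40 v=3
  t=4 PE[0][2]: acc=81 h=81 v=6
  t=4 PE[1][1]: acc=38 h=38 v=3
  t=4 PE[1][2]: acc=94 h=94 v=7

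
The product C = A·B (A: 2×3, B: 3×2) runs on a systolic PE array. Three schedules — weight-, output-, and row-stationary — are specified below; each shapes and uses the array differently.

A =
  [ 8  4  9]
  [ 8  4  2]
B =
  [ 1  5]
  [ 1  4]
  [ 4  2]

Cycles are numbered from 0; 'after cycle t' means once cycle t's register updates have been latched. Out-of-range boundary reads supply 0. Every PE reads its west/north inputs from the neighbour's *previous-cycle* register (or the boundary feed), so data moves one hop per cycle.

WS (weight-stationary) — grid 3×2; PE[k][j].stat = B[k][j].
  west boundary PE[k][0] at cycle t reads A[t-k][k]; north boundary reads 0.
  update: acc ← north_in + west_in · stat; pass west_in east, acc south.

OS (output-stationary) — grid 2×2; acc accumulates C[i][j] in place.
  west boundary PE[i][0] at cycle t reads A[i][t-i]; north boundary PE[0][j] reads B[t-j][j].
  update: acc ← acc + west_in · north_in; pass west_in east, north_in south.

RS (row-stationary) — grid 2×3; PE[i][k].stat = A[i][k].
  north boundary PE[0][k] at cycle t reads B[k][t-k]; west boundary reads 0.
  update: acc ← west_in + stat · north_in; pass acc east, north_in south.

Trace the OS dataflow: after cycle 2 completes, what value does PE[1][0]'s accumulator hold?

PE[1][0].acc = 12

Tracing OS — 2×2 array, target PE[1][0]:
  c0 r0c0: 8 / 8 / 1
  c0 r1c0: 0 / 0 / 0
  c1 r0c0: 12 / 4 / 1
  c1 r1c0: 8 / 8 / 1
  c2 r0c0: 48 / 9 / 4
  c2 r1c0: 12 / 4 / 1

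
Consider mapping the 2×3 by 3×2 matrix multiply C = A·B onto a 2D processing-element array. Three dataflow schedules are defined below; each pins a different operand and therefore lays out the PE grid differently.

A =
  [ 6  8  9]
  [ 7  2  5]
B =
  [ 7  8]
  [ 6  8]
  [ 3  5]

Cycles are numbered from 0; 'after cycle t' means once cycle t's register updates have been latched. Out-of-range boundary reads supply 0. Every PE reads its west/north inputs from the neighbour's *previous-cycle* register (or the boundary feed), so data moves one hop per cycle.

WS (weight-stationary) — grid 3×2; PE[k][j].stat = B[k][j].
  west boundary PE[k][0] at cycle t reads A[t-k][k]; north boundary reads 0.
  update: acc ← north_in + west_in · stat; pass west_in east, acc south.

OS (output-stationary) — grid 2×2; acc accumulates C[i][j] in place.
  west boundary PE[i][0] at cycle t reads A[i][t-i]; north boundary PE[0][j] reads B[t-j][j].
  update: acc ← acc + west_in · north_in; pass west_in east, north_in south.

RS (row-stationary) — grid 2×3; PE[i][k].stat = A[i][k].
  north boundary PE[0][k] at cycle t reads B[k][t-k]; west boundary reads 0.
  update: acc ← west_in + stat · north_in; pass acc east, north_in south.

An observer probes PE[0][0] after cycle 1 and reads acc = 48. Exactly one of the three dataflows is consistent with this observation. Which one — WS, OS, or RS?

WS (3×2 grid), PE[0][0]:
  after 0 — PE[0][0] acc=42, pass-E 6, pass-S 42
  after 1 — PE[0][0] acc=49, pass-E 7, pass-S 49
OS (2×2 grid), PE[0][0]:
  after 0 — PE[0][0] acc=42, pass-E 6, pass-S 7
  after 1 — PE[0][0] acc=90, pass-E 8, pass-S 6
RS (2×3 grid), PE[0][0]:
  after 0 — PE[0][0] acc=42, pass-E 42, pass-S 7
  after 1 — PE[0][0] acc=48, pass-E 48, pass-S 8

dataflow = RS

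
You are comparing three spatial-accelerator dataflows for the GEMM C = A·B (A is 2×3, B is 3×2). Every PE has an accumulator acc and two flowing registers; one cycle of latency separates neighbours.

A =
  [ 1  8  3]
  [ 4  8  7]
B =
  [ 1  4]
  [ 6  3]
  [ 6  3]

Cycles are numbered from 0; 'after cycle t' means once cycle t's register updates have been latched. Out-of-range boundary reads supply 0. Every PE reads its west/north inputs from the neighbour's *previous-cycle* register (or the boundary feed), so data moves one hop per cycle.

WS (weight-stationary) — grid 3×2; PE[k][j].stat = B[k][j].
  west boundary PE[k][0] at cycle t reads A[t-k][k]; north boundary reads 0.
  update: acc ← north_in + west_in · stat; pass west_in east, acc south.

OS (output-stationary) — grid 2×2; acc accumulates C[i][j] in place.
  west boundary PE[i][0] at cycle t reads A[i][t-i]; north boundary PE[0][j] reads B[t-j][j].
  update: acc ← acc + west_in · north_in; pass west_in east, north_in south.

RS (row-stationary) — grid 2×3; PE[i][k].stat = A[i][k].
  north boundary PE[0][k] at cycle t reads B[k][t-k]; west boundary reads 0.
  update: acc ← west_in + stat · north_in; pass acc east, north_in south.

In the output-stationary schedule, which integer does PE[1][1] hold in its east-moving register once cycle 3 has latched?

OS on a 2×2 grid — tracing PE[1][1] and its feeders:
  cycle 0: PE[0][1] → acc 0, east 0, south 0
  cycle 0: PE[1][0] → acc 0, east 0, south 0
  cycle 0: PE[1][1] → acc 0, east 0, south 0
  cycle 1: PE[0][1] → acc 4, east 1, south 4
  cycle 1: PE[1][0] → acc 4, east 4, south 1
  cycle 1: PE[1][1] → acc 0, east 0, south 0
  cycle 2: PE[0][1] → acc 28, east 8, south 3
  cycle 2: PE[1][0] → acc 52, east 8, south 6
  cycle 2: PE[1][1] → acc 16, east 4, south 4
  cycle 3: PE[0][1] → acc 37, east 3, south 3
  cycle 3: PE[1][0] → acc 94, east 7, south 6
  cycle 3: PE[1][1] → acc 40, east 8, south 3

register = 8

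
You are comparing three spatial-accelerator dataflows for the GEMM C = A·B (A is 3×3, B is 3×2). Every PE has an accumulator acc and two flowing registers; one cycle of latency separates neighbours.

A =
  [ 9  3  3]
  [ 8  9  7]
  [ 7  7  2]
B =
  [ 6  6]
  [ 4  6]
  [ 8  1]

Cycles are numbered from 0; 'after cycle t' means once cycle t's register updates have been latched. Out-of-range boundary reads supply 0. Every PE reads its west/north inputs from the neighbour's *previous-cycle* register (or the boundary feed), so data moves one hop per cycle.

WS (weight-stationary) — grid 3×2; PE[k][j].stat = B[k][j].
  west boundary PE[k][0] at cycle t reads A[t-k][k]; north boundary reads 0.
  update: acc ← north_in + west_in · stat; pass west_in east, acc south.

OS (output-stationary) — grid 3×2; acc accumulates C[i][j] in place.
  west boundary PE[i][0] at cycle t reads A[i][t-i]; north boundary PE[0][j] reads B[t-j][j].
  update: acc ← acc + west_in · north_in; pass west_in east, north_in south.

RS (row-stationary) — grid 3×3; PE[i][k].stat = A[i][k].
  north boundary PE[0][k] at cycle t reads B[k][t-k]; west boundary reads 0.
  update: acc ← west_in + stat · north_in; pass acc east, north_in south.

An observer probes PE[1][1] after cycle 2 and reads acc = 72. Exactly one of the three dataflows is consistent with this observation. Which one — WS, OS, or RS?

WS (3×2 grid), PE[1][1]:
  cycle 0: PE[1][1] → acc 0, east 0, south 0
  cycle 1: PE[1][1] → acc 0, east 0, south 0
  cycle 2: PE[1][1] → acc 72, east 3, south 72
OS (3×2 grid), PE[1][1]:
  cycle 0: PE[1][1] → acc 0, east 0, south 0
  cycle 1: PE[1][1] → acc 0, east 0, south 0
  cycle 2: PE[1][1] → acc 48, east 8, south 6
RS (3×3 grid), PE[1][1]:
  cycle 0: PE[1][1] → acc 0, east 0, south 0
  cycle 1: PE[1][1] → acc 0, east 0, south 0
  cycle 2: PE[1][1] → acc 84, east 84, south 4

dataflow = WS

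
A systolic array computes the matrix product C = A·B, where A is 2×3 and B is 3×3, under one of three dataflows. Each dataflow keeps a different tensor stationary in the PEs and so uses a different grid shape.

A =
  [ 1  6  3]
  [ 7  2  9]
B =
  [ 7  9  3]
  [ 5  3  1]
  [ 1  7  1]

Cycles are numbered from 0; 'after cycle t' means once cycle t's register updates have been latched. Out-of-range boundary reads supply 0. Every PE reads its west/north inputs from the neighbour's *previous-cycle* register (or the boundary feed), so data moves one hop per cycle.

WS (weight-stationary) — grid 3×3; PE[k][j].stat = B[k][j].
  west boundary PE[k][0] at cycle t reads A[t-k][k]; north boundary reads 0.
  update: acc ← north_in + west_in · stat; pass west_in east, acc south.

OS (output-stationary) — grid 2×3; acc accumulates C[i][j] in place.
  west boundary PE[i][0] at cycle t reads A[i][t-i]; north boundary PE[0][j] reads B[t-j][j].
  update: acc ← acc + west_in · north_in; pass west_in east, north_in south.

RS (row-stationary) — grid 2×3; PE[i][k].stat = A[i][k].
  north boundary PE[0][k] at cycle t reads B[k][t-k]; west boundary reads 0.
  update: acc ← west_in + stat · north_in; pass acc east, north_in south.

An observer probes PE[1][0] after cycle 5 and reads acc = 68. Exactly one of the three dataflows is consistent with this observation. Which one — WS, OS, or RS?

Under WS (3×3), PE[1][0]:
  c0 r1c0: 0 / 0 / 0
  c1 r1c0: 37 / 6 / 37
  c2 r1c0: 59 / 2 / 59
  c3 r1c0: 0 / 0 / 0
  c4 r1c0: 0 / 0 / 0
  c5 r1c0: 0 / 0 / 0
Under OS (2×3), PE[1][0]:
  c0 r1c0: 0 / 0 / 0
  c1 r1c0: 49 / 7 / 7
  c2 r1c0: 59 / 2 / 5
  c3 r1c0: 68 / 9 / 1
  c4 r1c0: 68 / 0 / 0
  c5 r1c0: 68 / 0 / 0
Under RS (2×3), PE[1][0]:
  c0 r1c0: 0 / 0 / 0
  c1 r1c0: 49 / 49 / 7
  c2 r1c0: 63 / 63 / 9
  c3 r1c0: 21 / 21 / 3
  c4 r1c0: 0 / 0 / 0
  c5 r1c0: 0 / 0 / 0

dataflow = OS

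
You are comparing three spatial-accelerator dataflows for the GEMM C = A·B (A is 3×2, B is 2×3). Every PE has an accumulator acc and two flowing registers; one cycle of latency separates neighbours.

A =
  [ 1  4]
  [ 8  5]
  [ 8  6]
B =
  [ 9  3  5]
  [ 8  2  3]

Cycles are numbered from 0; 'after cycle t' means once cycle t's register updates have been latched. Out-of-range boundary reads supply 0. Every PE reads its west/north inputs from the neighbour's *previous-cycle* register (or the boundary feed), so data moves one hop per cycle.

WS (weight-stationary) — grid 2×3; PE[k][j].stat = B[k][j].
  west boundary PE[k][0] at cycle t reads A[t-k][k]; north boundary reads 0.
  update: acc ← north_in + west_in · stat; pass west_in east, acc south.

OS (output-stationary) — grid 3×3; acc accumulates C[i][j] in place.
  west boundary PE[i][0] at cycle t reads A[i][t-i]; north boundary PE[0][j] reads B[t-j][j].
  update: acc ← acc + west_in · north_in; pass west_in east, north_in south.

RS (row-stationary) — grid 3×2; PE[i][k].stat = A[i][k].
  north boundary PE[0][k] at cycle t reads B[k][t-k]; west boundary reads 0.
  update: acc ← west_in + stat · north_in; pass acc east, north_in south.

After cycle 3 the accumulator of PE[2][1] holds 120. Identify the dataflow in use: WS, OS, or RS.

WS: PE[2][1] is outside its 2×3 grid.
Under OS (3×3), PE[2][1]:
  after 0 — PE[2][1] acc=0, pass-E 0, pass-S 0
  after 1 — PE[2][1] acc=0, pass-E 0, pass-S 0
  after 2 — PE[2][1] acc=0, pass-E 0, pass-S 0
  after 3 — PE[2][1] acc=24, pass-E 8, pass-S 3
Under RS (3×2), PE[2][1]:
  after 0 — PE[2][1] acc=0, pass-E 0, pass-S 0
  after 1 — PE[2][1] acc=0, pass-E 0, pass-S 0
  after 2 — PE[2][1] acc=0, pass-E 0, pass-S 0
  after 3 — PE[2][1] acc=120, pass-E 120, pass-S 8

dataflow = RS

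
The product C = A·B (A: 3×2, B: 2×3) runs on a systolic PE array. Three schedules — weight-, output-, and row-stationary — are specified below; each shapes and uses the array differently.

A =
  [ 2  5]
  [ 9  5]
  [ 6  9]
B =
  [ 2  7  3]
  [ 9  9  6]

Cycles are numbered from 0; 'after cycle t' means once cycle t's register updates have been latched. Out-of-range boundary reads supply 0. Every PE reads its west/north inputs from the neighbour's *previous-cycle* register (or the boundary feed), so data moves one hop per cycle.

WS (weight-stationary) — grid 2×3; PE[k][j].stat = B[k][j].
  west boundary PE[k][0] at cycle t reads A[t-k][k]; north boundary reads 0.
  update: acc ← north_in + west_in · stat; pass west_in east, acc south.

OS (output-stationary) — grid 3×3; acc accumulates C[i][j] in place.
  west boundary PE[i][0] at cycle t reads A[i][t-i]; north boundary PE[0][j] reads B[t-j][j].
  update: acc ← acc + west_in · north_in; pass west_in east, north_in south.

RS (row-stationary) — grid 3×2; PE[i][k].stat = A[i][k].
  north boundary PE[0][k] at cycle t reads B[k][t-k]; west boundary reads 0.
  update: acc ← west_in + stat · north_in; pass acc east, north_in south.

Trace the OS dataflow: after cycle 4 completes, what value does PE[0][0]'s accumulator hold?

PE[0][0].acc = 49

Tracing OS — 3×3 array, target PE[0][0]:
  step 0 · PE0,0: acc=4; fwd→2 fwd↓2
  step 1 · PE0,0: acc=49; fwd→5 fwd↓9
  step 2 · PE0,0: acc=49; fwd→0 fwd↓0
  step 3 · PE0,0: acc=49; fwd→0 fwd↓0
  step 4 · PE0,0: acc=49; fwd→0 fwd↓0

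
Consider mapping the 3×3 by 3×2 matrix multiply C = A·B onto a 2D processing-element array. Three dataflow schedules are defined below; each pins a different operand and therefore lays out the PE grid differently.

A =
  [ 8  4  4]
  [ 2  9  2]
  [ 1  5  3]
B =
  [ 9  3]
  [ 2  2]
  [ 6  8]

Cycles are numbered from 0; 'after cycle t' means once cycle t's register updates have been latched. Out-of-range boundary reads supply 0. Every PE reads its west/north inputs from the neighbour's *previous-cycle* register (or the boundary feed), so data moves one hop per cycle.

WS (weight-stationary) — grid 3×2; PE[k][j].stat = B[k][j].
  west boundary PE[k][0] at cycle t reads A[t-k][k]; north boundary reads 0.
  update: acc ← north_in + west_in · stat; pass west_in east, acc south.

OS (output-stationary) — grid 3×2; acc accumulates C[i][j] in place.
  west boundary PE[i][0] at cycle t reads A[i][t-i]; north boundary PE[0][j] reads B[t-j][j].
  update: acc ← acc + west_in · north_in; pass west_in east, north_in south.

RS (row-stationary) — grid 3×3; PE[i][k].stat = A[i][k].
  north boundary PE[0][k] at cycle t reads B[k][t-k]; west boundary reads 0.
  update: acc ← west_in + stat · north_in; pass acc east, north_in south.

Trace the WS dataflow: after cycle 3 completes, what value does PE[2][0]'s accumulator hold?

Tracing WS — 3×2 array, target PE[2][0]:
  0: (1,0).acc=0  regs=<0,0>
  0: (2,0).acc=0  regs=<0,0>
  1: (1,0).acc=80  regs=<4,80>
  1: (2,0).acc=0  regs=<0,0>
  2: (1,0).acc=36  regs=<9,36>
  2: (2,0).acc=104  regs=<4,104>
  3: (1,0).acc=19  regs=<5,19>
  3: (2,0).acc=48  regs=<2,48>

PE[2][0].acc = 48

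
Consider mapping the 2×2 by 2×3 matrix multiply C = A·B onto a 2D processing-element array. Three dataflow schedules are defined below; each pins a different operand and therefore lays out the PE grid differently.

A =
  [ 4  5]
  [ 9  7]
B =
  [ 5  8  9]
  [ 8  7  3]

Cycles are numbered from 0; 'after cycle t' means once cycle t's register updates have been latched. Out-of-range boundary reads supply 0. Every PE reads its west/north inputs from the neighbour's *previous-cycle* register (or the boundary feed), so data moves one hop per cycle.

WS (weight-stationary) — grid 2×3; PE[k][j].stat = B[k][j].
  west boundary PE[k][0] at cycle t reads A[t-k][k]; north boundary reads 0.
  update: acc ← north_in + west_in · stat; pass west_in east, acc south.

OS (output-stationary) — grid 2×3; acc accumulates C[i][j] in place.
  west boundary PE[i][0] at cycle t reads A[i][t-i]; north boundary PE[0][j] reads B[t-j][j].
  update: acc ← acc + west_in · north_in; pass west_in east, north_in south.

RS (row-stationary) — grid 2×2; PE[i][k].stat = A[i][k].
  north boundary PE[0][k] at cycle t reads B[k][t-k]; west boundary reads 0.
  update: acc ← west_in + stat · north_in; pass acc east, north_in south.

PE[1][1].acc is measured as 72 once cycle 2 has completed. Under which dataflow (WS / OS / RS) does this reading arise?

dataflow = OS

Under WS (2×3), PE[1][1]:
  c0 r1c1: 0 / 0 / 0
  c1 r1c1: 0 / 0 / 0
  c2 r1c1: 67 / 5 / 67
Under OS (2×3), PE[1][1]:
  c0 r1c1: 0 / 0 / 0
  c1 r1c1: 0 / 0 / 0
  c2 r1c1: 72 / 9 / 8
Under RS (2×2), PE[1][1]:
  c0 r1c1: 0 / 0 / 0
  c1 r1c1: 0 / 0 / 0
  c2 r1c1: 101 / 101 / 8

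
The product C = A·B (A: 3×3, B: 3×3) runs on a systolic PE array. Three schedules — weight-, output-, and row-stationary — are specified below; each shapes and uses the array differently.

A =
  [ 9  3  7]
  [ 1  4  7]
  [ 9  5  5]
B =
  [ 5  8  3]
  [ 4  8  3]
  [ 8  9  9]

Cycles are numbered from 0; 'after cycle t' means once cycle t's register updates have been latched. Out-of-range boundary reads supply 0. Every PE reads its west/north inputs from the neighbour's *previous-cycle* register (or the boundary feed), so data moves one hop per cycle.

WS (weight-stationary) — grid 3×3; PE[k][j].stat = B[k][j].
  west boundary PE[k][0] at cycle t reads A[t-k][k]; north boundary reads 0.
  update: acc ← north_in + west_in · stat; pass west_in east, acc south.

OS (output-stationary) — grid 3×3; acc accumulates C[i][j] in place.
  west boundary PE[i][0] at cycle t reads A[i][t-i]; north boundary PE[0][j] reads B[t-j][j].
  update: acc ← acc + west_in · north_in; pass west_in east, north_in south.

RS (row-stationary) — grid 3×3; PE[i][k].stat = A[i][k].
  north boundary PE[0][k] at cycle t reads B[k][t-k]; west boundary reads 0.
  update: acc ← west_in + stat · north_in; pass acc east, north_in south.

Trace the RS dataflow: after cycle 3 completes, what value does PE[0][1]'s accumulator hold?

PE[0][1].acc = 36

RS 3×3: PE[0][1] cycle-by-cycle (with neighbour feeds):
  0: (0,0).acc=45  regs=<45,5>
  0: (0,1).acc=0  regs=<0,0>
  1: (0,0).acc=72  regs=<72,8>
  1: (0,1).acc=57  regs=<57,4>
  2: (0,0).acc=27  regs=<27,3>
  2: (0,1).acc=96  regs=<96,8>
  3: (0,0).acc=0  regs=<0,0>
  3: (0,1).acc=36  regs=<36,3>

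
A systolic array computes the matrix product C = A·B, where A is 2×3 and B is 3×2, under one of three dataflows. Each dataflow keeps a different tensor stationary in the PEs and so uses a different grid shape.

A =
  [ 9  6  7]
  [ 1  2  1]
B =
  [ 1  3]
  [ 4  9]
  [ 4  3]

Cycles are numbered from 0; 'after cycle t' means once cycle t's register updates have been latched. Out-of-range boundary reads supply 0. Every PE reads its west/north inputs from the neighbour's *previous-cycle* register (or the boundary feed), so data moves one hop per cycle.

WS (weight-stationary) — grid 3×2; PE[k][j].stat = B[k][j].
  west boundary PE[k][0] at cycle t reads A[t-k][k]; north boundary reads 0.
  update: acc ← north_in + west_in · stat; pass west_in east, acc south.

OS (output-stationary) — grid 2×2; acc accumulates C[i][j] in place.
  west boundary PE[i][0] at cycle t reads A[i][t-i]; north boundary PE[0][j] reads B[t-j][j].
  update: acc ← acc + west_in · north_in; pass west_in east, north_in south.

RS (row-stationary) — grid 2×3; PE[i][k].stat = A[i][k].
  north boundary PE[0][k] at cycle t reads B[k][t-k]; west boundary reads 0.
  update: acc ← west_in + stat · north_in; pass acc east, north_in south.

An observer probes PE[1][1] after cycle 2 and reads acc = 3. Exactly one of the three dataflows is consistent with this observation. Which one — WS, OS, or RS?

dataflow = OS

Under WS (3×2), PE[1][1]:
  0: (1,1).acc=0  regs=<0,0>
  1: (1,1).acc=0  regs=<0,0>
  2: (1,1).acc=81  regs=<6,81>
Under OS (2×2), PE[1][1]:
  0: (1,1).acc=0  regs=<0,0>
  1: (1,1).acc=0  regs=<0,0>
  2: (1,1).acc=3  regs=<1,3>
Under RS (2×3), PE[1][1]:
  0: (1,1).acc=0  regs=<0,0>
  1: (1,1).acc=0  regs=<0,0>
  2: (1,1).acc=9  regs=<9,4>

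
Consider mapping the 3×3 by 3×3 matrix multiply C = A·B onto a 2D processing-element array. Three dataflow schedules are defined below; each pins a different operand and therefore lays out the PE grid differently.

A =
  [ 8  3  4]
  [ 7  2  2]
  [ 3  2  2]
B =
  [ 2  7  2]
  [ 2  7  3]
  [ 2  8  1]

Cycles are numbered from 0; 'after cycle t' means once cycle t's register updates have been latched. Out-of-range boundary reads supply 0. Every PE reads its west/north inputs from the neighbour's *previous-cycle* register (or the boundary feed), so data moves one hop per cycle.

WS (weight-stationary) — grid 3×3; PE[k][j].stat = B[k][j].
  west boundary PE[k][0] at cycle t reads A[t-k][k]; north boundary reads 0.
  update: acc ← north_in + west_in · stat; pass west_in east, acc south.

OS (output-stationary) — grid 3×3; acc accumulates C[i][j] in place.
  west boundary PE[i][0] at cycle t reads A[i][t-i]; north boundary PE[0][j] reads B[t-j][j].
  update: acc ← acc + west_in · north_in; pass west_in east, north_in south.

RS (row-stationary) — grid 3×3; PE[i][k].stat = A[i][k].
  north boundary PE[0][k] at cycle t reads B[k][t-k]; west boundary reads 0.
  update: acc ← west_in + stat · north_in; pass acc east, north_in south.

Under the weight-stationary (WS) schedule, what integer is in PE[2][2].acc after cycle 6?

WS (3×3). Following PE[2][2] plus its west/north inputs:
  cycle 0: PE[1][2] → acc 0, east 0, south 0
  cycle 0: PE[2][1] → acc 0, east 0, south 0
  cycle 0: PE[2][2] → acc 0, east 0, south 0
  cycle 1: PE[1][2] → acc 0, east 0, south 0
  cycle 1: PE[2][1] → acc 0, east 0, south 0
  cycle 1: PE[2][2] → acc 0, east 0, south 0
  cycle 2: PE[1][2] → acc 0, east 0, south 0
  cycle 2: PE[2][1] → acc 0, east 0, south 0
  cycle 2: PE[2][2] → acc 0, east 0, south 0
  cycle 3: PE[1][2] → acc 25, east 3, south 25
  cycle 3: PE[2][1] → acc 109, east 4, south 109
  cycle 3: PE[2][2] → acc 0, east 0, south 0
  cycle 4: PE[1][2] → acc 20, east 2, south 20
  cycle 4: PE[2][1] → acc 79, east 2, south 79
  cycle 4: PE[2][2] → acc 29, east 4, south 29
  cycle 5: PE[1][2] → acc 12, east 2, south 12
  cycle 5: PE[2][1] → acc 51, east 2, south 51
  cycle 5: PE[2][2] → acc 22, east 2, south 22
  cycle 6: PE[1][2] → acc 0, east 0, south 0
  cycle 6: PE[2][1] → acc 0, east 0, south 0
  cycle 6: PE[2][2] → acc 14, east 2, south 14

PE[2][2].acc = 14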